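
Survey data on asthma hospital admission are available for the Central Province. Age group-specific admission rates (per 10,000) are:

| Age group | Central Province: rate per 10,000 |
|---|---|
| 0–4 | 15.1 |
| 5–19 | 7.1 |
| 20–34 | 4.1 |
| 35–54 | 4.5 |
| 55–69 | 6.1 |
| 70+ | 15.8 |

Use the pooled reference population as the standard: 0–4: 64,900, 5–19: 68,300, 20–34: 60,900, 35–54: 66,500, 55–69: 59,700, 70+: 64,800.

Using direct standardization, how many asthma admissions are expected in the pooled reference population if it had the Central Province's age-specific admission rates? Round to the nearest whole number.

340

Expected asthma admissions = Σ (standard pop × age-specific rate ÷ 10,000)
= 64,900×15.1/10,000 + 68,300×7.1/10,000 + 60,900×4.1/10,000 + 66,500×4.5/10,000 + 59,700×6.1/10,000 + 64,800×15.8/10,000
= 98.00 + 48.49 + 24.97 + 29.93 + 36.42 + 102.38 = 340.19.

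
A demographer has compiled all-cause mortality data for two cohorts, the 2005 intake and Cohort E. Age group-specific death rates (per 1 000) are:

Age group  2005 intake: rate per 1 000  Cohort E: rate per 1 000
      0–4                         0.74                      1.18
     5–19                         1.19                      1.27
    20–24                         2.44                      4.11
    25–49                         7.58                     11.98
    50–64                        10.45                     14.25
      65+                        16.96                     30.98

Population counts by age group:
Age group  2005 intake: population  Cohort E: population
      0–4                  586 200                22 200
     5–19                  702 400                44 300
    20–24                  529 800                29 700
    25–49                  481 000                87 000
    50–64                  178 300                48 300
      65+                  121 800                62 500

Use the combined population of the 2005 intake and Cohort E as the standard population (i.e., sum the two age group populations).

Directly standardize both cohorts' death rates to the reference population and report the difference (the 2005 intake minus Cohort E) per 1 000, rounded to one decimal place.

-2.5

Combined standard total = 2 893 500; weights = 0.2103, 0.2581, 0.1934, 0.1963, 0.0783, 0.0637.
The 2005 intake: 0.2103×0.74 + 0.2581×1.19 + 0.1934×2.44 + 0.1963×7.58 + 0.0783×10.45 + 0.0637×16.96 = 4.3211 per 1 000.
Cohort E: 0.2103×1.18 + 0.2581×1.27 + 0.1934×4.11 + 0.1963×11.98 + 0.0783×14.25 + 0.0637×30.98 = 6.8115 per 1 000.
Difference = 4.3211 − 6.8115 = -2.4904.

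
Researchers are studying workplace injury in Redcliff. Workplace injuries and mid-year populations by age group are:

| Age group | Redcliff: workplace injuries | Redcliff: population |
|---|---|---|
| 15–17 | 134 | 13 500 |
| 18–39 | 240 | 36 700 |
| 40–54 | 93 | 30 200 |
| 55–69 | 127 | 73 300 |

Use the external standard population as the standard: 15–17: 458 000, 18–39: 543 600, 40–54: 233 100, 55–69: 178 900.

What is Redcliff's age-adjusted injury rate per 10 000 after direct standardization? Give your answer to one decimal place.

Age-specific rates per 10 000 for Redcliff: 99.26, 65.40, 30.79, 17.33.
Standard total = 1 413 600; weights = 0.3240, 0.3846, 0.1649, 0.1266.
Standardized rate: 0.3240×99.26 + 0.3846×65.40 + 0.1649×30.79 + 0.1266×17.33 = 64.5780 per 10 000.

64.6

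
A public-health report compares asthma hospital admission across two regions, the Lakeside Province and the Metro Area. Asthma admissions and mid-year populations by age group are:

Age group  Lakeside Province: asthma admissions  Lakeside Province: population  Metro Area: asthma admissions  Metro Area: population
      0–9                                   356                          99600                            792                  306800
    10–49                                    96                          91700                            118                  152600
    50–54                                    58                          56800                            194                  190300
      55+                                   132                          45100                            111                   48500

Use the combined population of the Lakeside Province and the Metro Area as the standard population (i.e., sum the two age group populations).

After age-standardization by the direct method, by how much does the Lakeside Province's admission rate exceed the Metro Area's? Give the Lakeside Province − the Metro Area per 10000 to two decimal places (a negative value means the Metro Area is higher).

Age-specific rates per 10000 for the Lakeside Province: 35.74, 10.47, 10.21, 29.27.
For the Metro Area: 25.81, 7.73, 10.19, 22.89.
Combined standard total = 991400; weights = 0.4099, 0.2464, 0.2492, 0.0944.
The Lakeside Province: 0.4099×35.74 + 0.2464×10.47 + 0.2492×10.21 + 0.0944×29.27 = 22.5401 per 10000.
The Metro Area: 0.4099×25.81 + 0.2464×7.73 + 0.2492×10.19 + 0.0944×22.89 = 17.1893 per 10000.
Difference = 22.5401 − 17.1893 = 5.3508.

5.35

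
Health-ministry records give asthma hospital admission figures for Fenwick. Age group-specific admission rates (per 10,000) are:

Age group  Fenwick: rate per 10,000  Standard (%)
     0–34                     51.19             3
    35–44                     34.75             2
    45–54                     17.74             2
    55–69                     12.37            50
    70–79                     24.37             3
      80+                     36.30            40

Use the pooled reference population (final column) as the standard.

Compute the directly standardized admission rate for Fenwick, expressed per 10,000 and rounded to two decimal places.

24.02

Standard weights: 0.03, 0.02, 0.02, 0.50, 0.03, 0.40.
Standardized rate: 0.0300×51.19 + 0.0200×34.75 + 0.0200×17.74 + 0.5000×12.37 + 0.0300×24.37 + 0.4000×36.30 = 24.0216 per 10,000.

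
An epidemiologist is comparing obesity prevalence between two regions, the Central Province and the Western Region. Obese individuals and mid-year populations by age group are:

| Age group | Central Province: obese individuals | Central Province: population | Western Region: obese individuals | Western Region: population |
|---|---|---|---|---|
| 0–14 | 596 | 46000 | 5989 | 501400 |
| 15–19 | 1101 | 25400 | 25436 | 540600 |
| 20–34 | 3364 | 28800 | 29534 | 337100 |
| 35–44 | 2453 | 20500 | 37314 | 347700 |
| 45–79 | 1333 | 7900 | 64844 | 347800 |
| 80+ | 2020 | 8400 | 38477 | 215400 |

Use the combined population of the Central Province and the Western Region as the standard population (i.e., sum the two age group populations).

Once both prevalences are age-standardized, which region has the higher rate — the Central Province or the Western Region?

Central Province

Age-specific rates per 1000 for the Central Province: 12.957, 43.346, 116.806, 119.659, 168.734, 240.476.
For the Western Region: 11.945, 47.051, 87.612, 107.317, 186.440, 178.630.
Combined standard total = 2427000; weights = 0.2255, 0.2332, 0.1508, 0.1517, 0.1466, 0.0922.
The Central Province: 0.2255×12.957 + 0.2332×43.346 + 0.1508×116.806 + 0.1517×119.659 + 0.1466×168.734 + 0.0922×240.476 = 95.6989 per 1000.
The Western Region: 0.2255×11.945 + 0.2332×47.051 + 0.1508×87.612 + 0.1517×107.317 + 0.1466×186.440 + 0.0922×178.630 = 86.9531 per 1000.
The crude rates (79.32 vs 88.03) would put the Western Region higher, but that reflects its age composition; once standardized to a common age structure, the Central Province has the higher underlying rate.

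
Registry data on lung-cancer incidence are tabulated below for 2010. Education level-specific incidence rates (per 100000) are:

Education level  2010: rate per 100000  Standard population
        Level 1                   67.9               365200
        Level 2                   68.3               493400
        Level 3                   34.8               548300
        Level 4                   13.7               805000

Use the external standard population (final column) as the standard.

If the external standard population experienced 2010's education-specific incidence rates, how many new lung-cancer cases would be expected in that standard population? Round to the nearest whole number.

Expected new lung-cancer cases = Σ (standard pop × education-specific rate ÷ 100000)
= 365200×67.9/100000 + 493400×68.3/100000 + 548300×34.8/100000 + 805000×13.7/100000
= 247.97 + 336.99 + 190.81 + 110.28 = 886.06.

886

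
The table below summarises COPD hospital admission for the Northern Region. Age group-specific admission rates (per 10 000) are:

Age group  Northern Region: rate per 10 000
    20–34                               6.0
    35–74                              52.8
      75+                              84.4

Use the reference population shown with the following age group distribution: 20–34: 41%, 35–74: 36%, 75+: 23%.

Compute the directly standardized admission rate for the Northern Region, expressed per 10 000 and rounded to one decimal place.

Standard weights: 0.41, 0.36, 0.23.
Standardized rate: 0.4100×6.0 + 0.3600×52.8 + 0.2300×84.4 = 40.8800 per 10 000.

40.9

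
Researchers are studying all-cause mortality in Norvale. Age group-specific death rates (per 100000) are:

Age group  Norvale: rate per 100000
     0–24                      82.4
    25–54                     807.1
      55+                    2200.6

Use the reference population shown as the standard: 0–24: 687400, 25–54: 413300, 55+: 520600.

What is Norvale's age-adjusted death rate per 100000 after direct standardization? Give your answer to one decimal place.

Standard total = 1621300; weights = 0.4240, 0.2549, 0.3211.
Standardized rate: 0.4240×82.4 + 0.2549×807.1 + 0.3211×2200.6 = 947.2945 per 100000.

947.3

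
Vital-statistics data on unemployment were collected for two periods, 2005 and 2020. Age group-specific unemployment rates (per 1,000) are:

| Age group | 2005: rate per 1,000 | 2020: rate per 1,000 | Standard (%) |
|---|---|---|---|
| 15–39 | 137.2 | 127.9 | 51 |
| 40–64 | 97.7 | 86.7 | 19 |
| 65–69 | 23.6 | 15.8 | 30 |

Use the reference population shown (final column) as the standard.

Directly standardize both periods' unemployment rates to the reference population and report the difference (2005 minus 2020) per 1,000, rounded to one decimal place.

9.2

Standard weights: 0.51, 0.19, 0.30.
2005: 0.5100×137.2 + 0.1900×97.7 + 0.3000×23.6 = 95.6150 per 1,000.
2020: 0.5100×127.9 + 0.1900×86.7 + 0.3000×15.8 = 86.4420 per 1,000.
Difference = 95.6150 − 86.4420 = 9.1730.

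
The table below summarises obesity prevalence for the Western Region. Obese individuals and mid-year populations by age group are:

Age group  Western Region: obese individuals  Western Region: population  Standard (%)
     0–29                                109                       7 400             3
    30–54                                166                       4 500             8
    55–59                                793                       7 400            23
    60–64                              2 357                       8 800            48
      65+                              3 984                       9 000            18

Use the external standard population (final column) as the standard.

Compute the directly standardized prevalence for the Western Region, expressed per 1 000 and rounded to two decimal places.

Age-specific rates per 1 000 for the Western Region: 14.730, 36.889, 107.162, 267.841, 442.667.
Standard weights: 0.03, 0.08, 0.23, 0.48, 0.18.
Standardized rate: 0.0300×14.730 + 0.0800×36.889 + 0.2300×107.162 + 0.4800×267.841 + 0.1800×442.667 = 236.2839 per 1 000.

236.28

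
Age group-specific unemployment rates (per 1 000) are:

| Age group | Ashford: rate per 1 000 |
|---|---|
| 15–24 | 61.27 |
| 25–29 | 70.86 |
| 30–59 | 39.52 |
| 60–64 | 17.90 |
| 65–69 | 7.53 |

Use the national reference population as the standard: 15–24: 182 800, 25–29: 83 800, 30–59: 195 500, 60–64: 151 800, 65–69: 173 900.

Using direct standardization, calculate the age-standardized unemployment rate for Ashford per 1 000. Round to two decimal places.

36.67

Standard total = 787 800; weights = 0.2320, 0.1064, 0.2482, 0.1927, 0.2207.
Standardized rate: 0.2320×61.27 + 0.1064×70.86 + 0.2482×39.52 + 0.1927×17.90 + 0.2207×7.53 = 36.6731 per 1 000.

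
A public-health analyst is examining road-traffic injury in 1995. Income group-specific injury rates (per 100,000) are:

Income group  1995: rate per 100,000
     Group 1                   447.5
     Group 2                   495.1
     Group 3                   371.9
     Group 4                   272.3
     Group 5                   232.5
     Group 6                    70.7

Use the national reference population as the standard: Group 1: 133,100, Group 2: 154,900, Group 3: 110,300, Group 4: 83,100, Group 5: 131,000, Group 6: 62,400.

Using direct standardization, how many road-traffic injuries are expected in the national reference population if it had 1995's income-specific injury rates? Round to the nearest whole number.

Expected road-traffic injuries = Σ (standard pop × income-specific rate ÷ 100,000)
= 133,100×447.5/100,000 + 154,900×495.1/100,000 + 110,300×371.9/100,000 + 83,100×272.3/100,000 + 131,000×232.5/100,000 + 62,400×70.7/100,000
= 595.62 + 766.91 + 410.21 + 226.28 + 304.57 + 44.12 = 2347.71.

2348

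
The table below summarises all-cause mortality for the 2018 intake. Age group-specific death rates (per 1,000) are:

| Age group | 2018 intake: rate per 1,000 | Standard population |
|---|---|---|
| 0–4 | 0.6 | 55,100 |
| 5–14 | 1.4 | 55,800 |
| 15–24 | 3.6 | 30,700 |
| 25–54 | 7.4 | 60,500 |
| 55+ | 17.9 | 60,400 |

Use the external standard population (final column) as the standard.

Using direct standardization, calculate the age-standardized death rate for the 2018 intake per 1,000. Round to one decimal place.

Standard total = 262,500; weights = 0.2099, 0.2126, 0.1170, 0.2305, 0.2301.
Standardized rate: 0.2099×0.6 + 0.2126×1.4 + 0.1170×3.6 + 0.2305×7.4 + 0.2301×17.9 = 6.6688 per 1,000.

6.7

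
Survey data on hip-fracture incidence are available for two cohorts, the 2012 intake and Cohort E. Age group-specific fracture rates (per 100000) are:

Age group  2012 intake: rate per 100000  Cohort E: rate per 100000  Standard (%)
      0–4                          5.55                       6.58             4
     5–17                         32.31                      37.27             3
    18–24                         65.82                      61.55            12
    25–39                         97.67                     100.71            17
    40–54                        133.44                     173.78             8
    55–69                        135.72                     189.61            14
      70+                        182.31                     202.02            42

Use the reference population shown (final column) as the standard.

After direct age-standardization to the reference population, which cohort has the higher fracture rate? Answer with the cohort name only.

Cohort E

Standard weights: 0.04, 0.03, 0.12, 0.17, 0.08, 0.14, 0.42.
The 2012 intake: 0.0400×5.55 + 0.0300×32.31 + 0.1200×65.82 + 0.1700×97.67 + 0.0800×133.44 + 0.1400×135.72 + 0.4200×182.31 = 131.9398 per 100000.
Cohort E: 0.0400×6.58 + 0.0300×37.27 + 0.1200×61.55 + 0.1700×100.71 + 0.0800×173.78 + 0.1400×189.61 + 0.4200×202.02 = 151.1842 per 100000.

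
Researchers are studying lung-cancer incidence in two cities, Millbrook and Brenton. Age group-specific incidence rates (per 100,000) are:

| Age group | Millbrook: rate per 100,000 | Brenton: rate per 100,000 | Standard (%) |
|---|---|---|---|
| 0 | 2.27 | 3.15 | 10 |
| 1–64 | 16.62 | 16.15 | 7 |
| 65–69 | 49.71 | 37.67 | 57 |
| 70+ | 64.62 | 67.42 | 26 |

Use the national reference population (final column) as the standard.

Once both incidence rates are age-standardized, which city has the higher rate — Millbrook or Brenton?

Standard weights: 0.10, 0.07, 0.57, 0.26.
Millbrook: 0.1000×2.27 + 0.0700×16.62 + 0.5700×49.71 + 0.2600×64.62 = 46.5263 per 100,000.
Brenton: 0.1000×3.15 + 0.0700×16.15 + 0.5700×37.67 + 0.2600×67.42 = 40.4466 per 100,000.

Millbrook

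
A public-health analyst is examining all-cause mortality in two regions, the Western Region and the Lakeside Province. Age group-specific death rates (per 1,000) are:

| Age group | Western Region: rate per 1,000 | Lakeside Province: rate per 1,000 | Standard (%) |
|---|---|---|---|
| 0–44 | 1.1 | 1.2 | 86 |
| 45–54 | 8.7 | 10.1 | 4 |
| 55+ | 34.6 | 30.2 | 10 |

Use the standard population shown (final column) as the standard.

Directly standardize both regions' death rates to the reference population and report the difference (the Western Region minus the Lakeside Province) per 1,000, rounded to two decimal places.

0.30

Standard weights: 0.86, 0.04, 0.10.
The Western Region: 0.8600×1.1 + 0.0400×8.7 + 0.1000×34.6 = 4.7540 per 1,000.
The Lakeside Province: 0.8600×1.2 + 0.0400×10.1 + 0.1000×30.2 = 4.4560 per 1,000.
Difference = 4.7540 − 4.4560 = 0.2980.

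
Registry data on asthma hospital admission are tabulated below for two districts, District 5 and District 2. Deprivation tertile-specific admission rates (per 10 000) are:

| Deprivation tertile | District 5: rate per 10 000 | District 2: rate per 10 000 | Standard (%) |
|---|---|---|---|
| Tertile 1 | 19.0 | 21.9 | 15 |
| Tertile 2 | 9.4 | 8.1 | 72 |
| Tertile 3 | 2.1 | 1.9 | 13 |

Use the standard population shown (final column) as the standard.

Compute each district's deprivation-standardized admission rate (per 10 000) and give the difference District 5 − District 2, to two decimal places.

Standard weights: 0.15, 0.72, 0.13.
District 5: 0.1500×19.0 + 0.7200×9.4 + 0.1300×2.1 = 9.8910 per 10 000.
District 2: 0.1500×21.9 + 0.7200×8.1 + 0.1300×1.9 = 9.3640 per 10 000.
Difference = 9.8910 − 9.3640 = 0.5270.

0.53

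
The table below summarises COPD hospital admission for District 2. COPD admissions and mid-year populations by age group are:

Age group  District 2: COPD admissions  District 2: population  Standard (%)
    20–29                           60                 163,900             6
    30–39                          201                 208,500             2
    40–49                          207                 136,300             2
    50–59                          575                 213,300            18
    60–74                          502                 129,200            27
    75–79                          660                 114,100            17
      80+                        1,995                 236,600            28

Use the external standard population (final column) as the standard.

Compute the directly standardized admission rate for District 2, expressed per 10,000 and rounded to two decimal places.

Age-specific rates per 10,000 for District 2: 3.66, 9.64, 15.19, 26.96, 38.85, 57.84, 84.32.
Standard weights: 0.06, 0.02, 0.02, 0.18, 0.27, 0.17, 0.28.
Standardized rate: 0.0600×3.66 + 0.0200×9.64 + 0.0200×15.19 + 0.1800×26.96 + 0.2700×38.85 + 0.1700×57.84 + 0.2800×84.32 = 49.5022 per 10,000.

49.50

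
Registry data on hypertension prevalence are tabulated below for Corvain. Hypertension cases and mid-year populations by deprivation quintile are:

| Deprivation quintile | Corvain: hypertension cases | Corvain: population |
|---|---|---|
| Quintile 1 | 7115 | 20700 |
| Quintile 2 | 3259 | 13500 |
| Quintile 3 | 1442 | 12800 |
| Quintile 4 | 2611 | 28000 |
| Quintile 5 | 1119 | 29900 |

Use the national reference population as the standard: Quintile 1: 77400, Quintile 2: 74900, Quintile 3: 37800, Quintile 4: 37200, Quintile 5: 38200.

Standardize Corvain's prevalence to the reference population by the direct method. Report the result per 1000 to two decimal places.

202.80

Deprivation-specific rates per 1000 for Corvain: 343.720, 241.407, 112.656, 93.250, 37.425.
Standard total = 265500; weights = 0.2915, 0.2821, 0.1424, 0.1401, 0.1439.
Standardized rate: 0.2915×343.720 + 0.2821×241.407 + 0.1424×112.656 + 0.1401×93.250 + 0.1439×37.425 = 202.7957 per 1000.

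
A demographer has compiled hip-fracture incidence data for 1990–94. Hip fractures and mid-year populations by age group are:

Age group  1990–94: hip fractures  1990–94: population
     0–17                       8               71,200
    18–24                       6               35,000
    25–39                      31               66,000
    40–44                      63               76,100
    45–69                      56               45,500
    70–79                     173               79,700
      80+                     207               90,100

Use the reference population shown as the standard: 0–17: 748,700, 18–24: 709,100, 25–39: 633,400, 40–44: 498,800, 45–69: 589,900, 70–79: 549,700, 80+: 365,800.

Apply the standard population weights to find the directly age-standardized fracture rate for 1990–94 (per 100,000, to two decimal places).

89.75

Age-specific rates per 100,000 for 1990–94: 11.24, 17.14, 46.97, 82.79, 123.08, 217.06, 229.74.
Standard total = 4,095,400; weights = 0.1828, 0.1731, 0.1547, 0.1218, 0.1440, 0.1342, 0.0893.
Standardized rate: 0.1828×11.24 + 0.1731×17.14 + 0.1547×46.97 + 0.1218×82.79 + 0.1440×123.08 + 0.1342×217.06 + 0.0893×229.74 = 89.7535 per 100,000.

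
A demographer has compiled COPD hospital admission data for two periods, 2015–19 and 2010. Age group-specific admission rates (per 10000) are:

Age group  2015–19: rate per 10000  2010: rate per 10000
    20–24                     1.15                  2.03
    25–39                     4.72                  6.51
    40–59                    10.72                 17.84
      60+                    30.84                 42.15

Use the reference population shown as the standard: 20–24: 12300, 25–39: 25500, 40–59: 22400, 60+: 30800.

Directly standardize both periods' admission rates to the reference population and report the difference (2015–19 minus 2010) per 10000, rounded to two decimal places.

-6.20

Standard total = 91000; weights = 0.1352, 0.2802, 0.2462, 0.3385.
2015–19: 0.1352×1.15 + 0.2802×4.72 + 0.2462×10.72 + 0.3385×30.84 = 14.5550 per 10000.
2010: 0.1352×2.03 + 0.2802×6.51 + 0.2462×17.84 + 0.3385×42.15 = 20.7562 per 10000.
Difference = 14.5550 − 20.7562 = -6.2012.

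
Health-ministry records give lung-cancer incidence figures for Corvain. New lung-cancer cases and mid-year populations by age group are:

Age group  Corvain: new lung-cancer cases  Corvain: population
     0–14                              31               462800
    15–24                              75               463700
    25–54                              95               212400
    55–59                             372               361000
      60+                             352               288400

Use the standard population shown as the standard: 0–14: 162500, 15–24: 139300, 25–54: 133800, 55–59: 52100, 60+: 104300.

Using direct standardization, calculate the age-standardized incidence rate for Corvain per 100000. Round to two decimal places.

Age-specific rates per 100000 for Corvain: 6.70, 16.17, 44.73, 103.05, 122.05.
Standard total = 592000; weights = 0.2745, 0.2353, 0.2260, 0.0880, 0.1762.
Standardized rate: 0.2745×6.70 + 0.2353×16.17 + 0.2260×44.73 + 0.0880×103.05 + 0.1762×122.05 = 46.3258 per 100000.

46.33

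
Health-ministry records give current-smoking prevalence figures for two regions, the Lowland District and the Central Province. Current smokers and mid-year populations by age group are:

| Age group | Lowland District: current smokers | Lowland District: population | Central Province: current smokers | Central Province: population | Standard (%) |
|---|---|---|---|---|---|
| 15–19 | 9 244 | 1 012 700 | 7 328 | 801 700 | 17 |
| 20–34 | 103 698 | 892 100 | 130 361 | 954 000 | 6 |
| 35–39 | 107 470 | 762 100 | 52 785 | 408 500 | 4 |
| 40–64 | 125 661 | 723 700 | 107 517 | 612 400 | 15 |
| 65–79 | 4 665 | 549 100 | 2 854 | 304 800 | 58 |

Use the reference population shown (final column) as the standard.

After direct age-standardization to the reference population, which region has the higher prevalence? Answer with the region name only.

Age-specific rates per 1 000 for the Lowland District: 9.128, 116.240, 141.018, 173.637, 8.496.
For the Central Province: 9.141, 136.647, 129.217, 175.567, 9.364.
Standard weights: 0.17, 0.06, 0.04, 0.15, 0.58.
The Lowland District: 0.1700×9.128 + 0.0600×116.240 + 0.0400×141.018 + 0.1500×173.637 + 0.5800×8.496 = 45.1400 per 1 000.
The Central Province: 0.1700×9.141 + 0.0600×136.647 + 0.0400×129.217 + 0.1500×175.567 + 0.5800×9.364 = 46.6872 per 1 000.

Central Province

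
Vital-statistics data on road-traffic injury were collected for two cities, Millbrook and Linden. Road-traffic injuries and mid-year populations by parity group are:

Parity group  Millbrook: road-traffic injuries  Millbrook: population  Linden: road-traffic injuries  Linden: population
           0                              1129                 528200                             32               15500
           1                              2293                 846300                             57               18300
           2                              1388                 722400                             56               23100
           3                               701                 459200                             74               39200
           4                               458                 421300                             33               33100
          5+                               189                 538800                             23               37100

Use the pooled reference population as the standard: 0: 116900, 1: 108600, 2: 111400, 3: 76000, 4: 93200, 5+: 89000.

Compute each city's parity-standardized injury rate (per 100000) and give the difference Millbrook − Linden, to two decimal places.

-22.60

Parity-specific rates per 100000 for Millbrook: 213.74, 270.94, 192.14, 152.66, 108.71, 35.08.
For Linden: 206.45, 311.48, 242.42, 188.78, 99.70, 61.99.
Standard total = 595100; weights = 0.1964, 0.1825, 0.1872, 0.1277, 0.1566, 0.1496.
Millbrook: 0.1964×213.74 + 0.1825×270.94 + 0.1872×192.14 + 0.1277×152.66 + 0.1566×108.71 + 0.1496×35.08 = 169.1667 per 100000.
Linden: 0.1964×206.45 + 0.1825×311.48 + 0.1872×242.42 + 0.1277×188.78 + 0.1566×99.70 + 0.1496×61.99 = 191.7708 per 100000.
Difference = 169.1667 − 191.7708 = -22.6040.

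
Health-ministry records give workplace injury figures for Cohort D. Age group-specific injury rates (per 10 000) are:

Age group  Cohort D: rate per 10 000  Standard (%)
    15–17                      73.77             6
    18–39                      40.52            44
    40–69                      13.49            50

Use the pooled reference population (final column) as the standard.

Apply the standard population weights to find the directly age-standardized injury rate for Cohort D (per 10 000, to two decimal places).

Standard weights: 0.06, 0.44, 0.50.
Standardized rate: 0.0600×73.77 + 0.4400×40.52 + 0.5000×13.49 = 29.0000 per 10 000.

29.00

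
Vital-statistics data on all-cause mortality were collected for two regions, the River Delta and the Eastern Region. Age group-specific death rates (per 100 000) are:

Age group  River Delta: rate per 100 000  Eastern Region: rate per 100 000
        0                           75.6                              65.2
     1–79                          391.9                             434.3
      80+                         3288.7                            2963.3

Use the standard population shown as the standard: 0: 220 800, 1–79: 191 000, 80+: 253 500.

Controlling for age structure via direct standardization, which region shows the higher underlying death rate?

Standard total = 665 300; weights = 0.3319, 0.2871, 0.3810.
The River Delta: 0.3319×75.6 + 0.2871×391.9 + 0.3810×3288.7 = 1390.6972 per 100 000.
The Eastern Region: 0.3319×65.2 + 0.2871×434.3 + 0.3810×2963.3 = 1275.4306 per 100 000.

River Delta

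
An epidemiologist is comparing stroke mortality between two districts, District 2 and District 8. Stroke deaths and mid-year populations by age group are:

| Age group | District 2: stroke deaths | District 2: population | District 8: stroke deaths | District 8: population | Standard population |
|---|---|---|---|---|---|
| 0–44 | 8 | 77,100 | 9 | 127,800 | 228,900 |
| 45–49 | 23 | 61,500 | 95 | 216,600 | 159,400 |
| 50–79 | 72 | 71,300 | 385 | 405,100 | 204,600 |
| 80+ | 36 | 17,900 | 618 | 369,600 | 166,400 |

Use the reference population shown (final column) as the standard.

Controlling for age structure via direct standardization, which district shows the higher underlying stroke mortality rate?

District 2

Age-specific rates per 100,000 for District 2: 10.38, 37.40, 100.98, 201.12.
For District 8: 7.04, 43.86, 95.04, 167.21.
Standard total = 759,300; weights = 0.3015, 0.2099, 0.2695, 0.2191.
District 2: 0.3015×10.38 + 0.2099×37.40 + 0.2695×100.98 + 0.2191×201.12 = 82.2642 per 100,000.
District 8: 0.3015×7.04 + 0.2099×43.86 + 0.2695×95.04 + 0.2191×167.21 = 73.5828 per 100,000.
The crude rates (61.02 vs 98.92) would put District 8 higher, but that reflects its age composition; once standardized to a common age structure, District 2 has the higher underlying rate.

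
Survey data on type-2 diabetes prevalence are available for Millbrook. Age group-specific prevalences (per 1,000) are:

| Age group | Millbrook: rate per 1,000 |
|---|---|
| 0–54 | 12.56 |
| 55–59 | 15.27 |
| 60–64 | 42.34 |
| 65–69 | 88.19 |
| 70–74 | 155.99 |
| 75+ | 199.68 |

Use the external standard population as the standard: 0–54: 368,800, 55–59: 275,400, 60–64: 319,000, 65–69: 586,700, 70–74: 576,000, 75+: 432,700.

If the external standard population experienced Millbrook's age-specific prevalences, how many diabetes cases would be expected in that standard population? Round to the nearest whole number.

250337

Expected diabetes cases = Σ (standard pop × age-specific rate ÷ 1,000)
= 368,800×12.56/1,000 + 275,400×15.27/1,000 + 319,000×42.34/1,000 + 586,700×88.19/1,000 + 576,000×155.99/1,000 + 432,700×199.68/1,000
= 4632.13 + 4205.36 + 13506.46 + 51741.07 + 89850.24 + 86401.54 = 250336.79.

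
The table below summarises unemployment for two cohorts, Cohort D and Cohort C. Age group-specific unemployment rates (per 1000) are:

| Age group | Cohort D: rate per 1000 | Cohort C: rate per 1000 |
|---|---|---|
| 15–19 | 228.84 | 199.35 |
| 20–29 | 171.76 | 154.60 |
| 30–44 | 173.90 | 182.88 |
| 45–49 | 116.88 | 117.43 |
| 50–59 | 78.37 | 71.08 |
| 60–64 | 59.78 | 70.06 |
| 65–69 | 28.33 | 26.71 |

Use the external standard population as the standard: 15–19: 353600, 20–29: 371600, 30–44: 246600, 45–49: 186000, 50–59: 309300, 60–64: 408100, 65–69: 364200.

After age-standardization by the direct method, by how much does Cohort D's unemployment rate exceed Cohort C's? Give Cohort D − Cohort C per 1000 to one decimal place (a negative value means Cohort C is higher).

Standard total = 2239400; weights = 0.1579, 0.1659, 0.1101, 0.0831, 0.1381, 0.1822, 0.1626.
Cohort D: 0.1579×228.84 + 0.1659×171.76 + 0.1101×173.90 + 0.0831×116.88 + 0.1381×78.37 + 0.1822×59.78 + 0.1626×28.33 = 119.8183 per 1000.
Cohort C: 0.1579×199.35 + 0.1659×154.60 + 0.1101×182.88 + 0.0831×117.43 + 0.1381×71.08 + 0.1822×70.06 + 0.1626×26.71 = 113.9520 per 1000.
Difference = 119.8183 − 113.9520 = 5.8663.

5.9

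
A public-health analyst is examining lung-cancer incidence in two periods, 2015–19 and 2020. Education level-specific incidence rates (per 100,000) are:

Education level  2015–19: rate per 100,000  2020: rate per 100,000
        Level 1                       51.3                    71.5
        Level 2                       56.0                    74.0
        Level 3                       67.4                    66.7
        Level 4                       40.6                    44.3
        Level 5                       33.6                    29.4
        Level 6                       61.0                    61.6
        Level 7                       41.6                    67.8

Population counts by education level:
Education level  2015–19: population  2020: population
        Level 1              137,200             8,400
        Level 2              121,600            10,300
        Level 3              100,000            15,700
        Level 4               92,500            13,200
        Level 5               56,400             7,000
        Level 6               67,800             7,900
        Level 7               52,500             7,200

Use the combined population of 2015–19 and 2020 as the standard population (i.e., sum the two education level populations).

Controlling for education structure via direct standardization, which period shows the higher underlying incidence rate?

Combined standard total = 697,700; weights = 0.2087, 0.1890, 0.1658, 0.1515, 0.0909, 0.1085, 0.0856.
2015–19: 0.2087×51.3 + 0.1890×56.0 + 0.1658×67.4 + 0.1515×40.6 + 0.0909×33.6 + 0.1085×61.0 + 0.0856×41.6 = 51.8514 per 100,000.
2020: 0.2087×71.5 + 0.1890×74.0 + 0.1658×66.7 + 0.1515×44.3 + 0.0909×29.4 + 0.1085×61.6 + 0.0856×67.8 = 61.8395 per 100,000.

2020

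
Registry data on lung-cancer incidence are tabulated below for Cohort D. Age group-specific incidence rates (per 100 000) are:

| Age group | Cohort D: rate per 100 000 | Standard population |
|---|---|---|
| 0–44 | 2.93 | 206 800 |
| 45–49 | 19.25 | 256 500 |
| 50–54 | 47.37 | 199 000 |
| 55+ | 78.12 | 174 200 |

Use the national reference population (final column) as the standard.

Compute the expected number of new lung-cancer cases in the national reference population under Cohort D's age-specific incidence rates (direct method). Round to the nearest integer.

Expected new lung-cancer cases = Σ (standard pop × age-specific rate ÷ 100 000)
= 206 800×2.93/100 000 + 256 500×19.25/100 000 + 199 000×47.37/100 000 + 174 200×78.12/100 000
= 6.06 + 49.38 + 94.27 + 136.09 = 285.79.

286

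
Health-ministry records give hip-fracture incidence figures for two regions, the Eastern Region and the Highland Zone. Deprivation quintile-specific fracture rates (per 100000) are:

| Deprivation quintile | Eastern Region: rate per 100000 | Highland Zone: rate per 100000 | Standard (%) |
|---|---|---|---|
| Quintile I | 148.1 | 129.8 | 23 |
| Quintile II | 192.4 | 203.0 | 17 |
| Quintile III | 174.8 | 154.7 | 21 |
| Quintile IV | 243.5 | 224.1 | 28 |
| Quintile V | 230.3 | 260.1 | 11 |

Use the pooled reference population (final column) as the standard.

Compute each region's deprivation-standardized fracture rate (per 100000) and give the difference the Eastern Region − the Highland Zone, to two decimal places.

Standard weights: 0.23, 0.17, 0.21, 0.28, 0.11.
The Eastern Region: 0.2300×148.1 + 0.1700×192.4 + 0.2100×174.8 + 0.2800×243.5 + 0.1100×230.3 = 196.9920 per 100000.
The Highland Zone: 0.2300×129.8 + 0.1700×203.0 + 0.2100×154.7 + 0.2800×224.1 + 0.1100×260.1 = 188.2100 per 100000.
Difference = 196.9920 − 188.2100 = 8.7820.

8.78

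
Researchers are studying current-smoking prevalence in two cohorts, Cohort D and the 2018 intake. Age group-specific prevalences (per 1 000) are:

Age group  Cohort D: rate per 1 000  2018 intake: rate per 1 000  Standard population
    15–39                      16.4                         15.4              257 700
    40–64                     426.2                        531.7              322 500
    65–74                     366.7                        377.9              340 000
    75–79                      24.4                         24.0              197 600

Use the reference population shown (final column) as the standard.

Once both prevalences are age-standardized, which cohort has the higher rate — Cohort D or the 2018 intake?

Standard total = 1 117 800; weights = 0.2305, 0.2885, 0.3042, 0.1768.
Cohort D: 0.2305×16.4 + 0.2885×426.2 + 0.3042×366.7 + 0.1768×24.4 = 242.5973 per 1 000.
The 2018 intake: 0.2305×15.4 + 0.2885×531.7 + 0.3042×377.9 + 0.1768×24.0 = 276.1408 per 1 000.

2018 intake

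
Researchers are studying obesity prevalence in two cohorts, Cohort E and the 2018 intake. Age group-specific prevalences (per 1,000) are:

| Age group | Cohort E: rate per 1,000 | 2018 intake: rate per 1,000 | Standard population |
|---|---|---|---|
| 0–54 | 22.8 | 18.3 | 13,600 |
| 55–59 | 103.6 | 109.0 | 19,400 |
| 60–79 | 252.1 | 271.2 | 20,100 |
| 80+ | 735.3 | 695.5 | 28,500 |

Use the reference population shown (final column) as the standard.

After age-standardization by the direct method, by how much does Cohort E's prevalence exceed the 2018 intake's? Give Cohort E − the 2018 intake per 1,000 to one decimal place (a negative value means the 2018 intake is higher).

Standard total = 81,600; weights = 0.1667, 0.2377, 0.2463, 0.3493.
Cohort E: 0.1667×22.8 + 0.2377×103.6 + 0.2463×252.1 + 0.3493×735.3 = 347.3429 per 1,000.
The 2018 intake: 0.1667×18.3 + 0.2377×109.0 + 0.2463×271.2 + 0.3493×695.5 = 338.6808 per 1,000.
Difference = 347.3429 − 338.6808 = 8.6621.

8.7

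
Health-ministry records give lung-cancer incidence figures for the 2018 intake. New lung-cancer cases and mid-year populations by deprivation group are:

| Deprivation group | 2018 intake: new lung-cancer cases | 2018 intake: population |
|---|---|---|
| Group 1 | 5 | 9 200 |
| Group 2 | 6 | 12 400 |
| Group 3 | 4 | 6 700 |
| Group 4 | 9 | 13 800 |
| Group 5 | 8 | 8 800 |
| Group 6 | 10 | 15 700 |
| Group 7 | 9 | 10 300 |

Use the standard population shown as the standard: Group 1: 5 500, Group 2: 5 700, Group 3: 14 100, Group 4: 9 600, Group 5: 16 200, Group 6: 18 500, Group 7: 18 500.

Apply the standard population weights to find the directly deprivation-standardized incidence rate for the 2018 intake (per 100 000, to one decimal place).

71.6

Deprivation-specific rates per 100 000 for the 2018 intake: 54.35, 48.39, 59.70, 65.22, 90.91, 63.69, 87.38.
Standard total = 88 100; weights = 0.0624, 0.0647, 0.1600, 0.1090, 0.1839, 0.2100, 0.2100.
Standardized rate: 0.0624×54.35 + 0.0647×48.39 + 0.1600×59.70 + 0.1090×65.22 + 0.1839×90.91 + 0.2100×63.69 + 0.2100×87.38 = 71.6251 per 100 000.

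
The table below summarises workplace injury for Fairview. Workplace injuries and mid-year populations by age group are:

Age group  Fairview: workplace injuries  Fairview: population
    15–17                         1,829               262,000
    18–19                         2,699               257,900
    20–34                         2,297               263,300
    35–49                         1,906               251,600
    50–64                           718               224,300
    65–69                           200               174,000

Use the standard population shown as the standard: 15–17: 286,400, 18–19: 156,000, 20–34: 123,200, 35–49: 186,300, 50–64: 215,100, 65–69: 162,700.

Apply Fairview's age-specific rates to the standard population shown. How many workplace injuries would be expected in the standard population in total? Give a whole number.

6994

Age-specific rates per 10,000 for Fairview: 69.81, 104.65, 87.24, 75.76, 32.01, 11.49.
Expected workplace injuries = Σ (standard pop × age-specific rate ÷ 10,000)
= 286,400×69.81/10,000 + 156,000×104.65/10,000 + 123,200×87.24/10,000 + 186,300×75.76/10,000 + 215,100×32.01/10,000 + 162,700×11.49/10,000
= 1999.33 + 1632.59 + 1074.78 + 1411.32 + 688.55 + 187.01 = 6993.58.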